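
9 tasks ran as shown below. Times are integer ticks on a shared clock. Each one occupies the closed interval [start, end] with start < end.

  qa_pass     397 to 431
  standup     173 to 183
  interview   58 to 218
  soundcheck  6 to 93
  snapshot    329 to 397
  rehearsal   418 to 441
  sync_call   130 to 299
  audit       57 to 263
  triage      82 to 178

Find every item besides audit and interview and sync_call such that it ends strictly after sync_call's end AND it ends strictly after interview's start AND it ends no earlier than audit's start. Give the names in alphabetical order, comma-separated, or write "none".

qa_pass, rehearsal, snapshot

Conditions: its end is strictly after sync_call's end (X.end > 299) AND its end is strictly after interview's start (X.end > 58) AND its end is no earlier than audit's start (X.end >= 57).
qa_pass: end 431 > 299? ✓; end 431 > 58? ✓; end 431 >= 57? ✓ → yes.
rehearsal: end 441 > 299? ✓; end 441 > 58? ✓; end 441 >= 57? ✓ → yes.
snapshot: end 397 > 299? ✓; end 397 > 58? ✓; end 397 >= 57? ✓ → yes.
soundcheck: end 93 > 299? ✗; end 93 > 58? ✓; end 93 >= 57? ✓ → no.
standup: end 183 > 299? ✗; end 183 > 58? ✓; end 183 >= 57? ✓ → no.
triage: end 178 > 299? ✗; end 178 > 58? ✓; end 178 >= 57? ✓ → no.
Result: qa_pass, rehearsal, snapshot.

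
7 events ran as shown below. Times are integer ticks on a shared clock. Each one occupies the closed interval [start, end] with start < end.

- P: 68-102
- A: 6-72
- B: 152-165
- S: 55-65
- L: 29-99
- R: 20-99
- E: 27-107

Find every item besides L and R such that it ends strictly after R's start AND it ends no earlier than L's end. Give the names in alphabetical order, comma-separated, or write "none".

Conditions: its end is strictly after R's start (X.end > 20) AND its end is no earlier than L's end (X.end >= 99).
A: end 72 > 20? ✓; end 72 >= 99? ✗ → no.
B: end 165 > 20? ✓; end 165 >= 99? ✓ → yes.
E: end 107 > 20? ✓; end 107 >= 99? ✓ → yes.
P: end 102 > 20? ✓; end 102 >= 99? ✓ → yes.
S: end 65 > 20? ✓; end 65 >= 99? ✗ → no.
Result: B, E, P.

B, E, P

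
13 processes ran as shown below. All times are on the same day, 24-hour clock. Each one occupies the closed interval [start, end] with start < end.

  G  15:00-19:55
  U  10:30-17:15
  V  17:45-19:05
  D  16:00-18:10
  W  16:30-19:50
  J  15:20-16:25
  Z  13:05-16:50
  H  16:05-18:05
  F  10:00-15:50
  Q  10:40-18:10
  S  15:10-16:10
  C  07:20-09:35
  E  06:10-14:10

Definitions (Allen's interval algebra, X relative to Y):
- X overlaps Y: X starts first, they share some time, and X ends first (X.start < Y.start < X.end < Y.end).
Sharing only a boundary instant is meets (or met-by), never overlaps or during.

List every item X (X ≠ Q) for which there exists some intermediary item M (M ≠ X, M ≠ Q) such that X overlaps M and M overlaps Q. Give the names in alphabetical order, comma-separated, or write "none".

E, F

Target Q = [10:40, 18:10].
Intermediaries M with M overlaps Q: E, F, U.
Via E — items with X overlaps E: none.
Via F — items with X overlaps F: E.
Via U — items with X overlaps U: E, F.
Union: E, F.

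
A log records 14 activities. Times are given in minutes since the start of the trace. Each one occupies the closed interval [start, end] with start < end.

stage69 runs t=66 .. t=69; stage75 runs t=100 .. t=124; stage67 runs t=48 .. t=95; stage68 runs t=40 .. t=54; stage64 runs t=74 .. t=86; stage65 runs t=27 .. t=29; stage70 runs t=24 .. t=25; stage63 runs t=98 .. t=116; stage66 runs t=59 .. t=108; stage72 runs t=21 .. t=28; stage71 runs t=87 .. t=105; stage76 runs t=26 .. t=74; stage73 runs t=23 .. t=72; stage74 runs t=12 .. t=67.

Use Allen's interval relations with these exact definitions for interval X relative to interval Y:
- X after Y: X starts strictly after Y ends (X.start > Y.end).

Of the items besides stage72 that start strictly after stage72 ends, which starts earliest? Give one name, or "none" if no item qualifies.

Target stage72 = [t=21, t=28].
stage63 [t=98, t=116] → after → candidate.
stage64 [t=74, t=86] → after → candidate.
stage65 [t=27, t=29] → overlapped-by → excluded.
stage66 [t=59, t=108] → after → candidate.
stage67 [t=48, t=95] → after → candidate.
stage68 [t=40, t=54] → after → candidate.
stage69 [t=66, t=69] → after → candidate.
stage70 [t=24, t=25] → during → excluded.
stage71 [t=87, t=105] → after → candidate.
stage73 [t=23, t=72] → overlapped-by → excluded.
stage74 [t=12, t=67] → contains → excluded.
stage75 [t=100, t=124] → after → candidate.
stage76 [t=26, t=74] → overlapped-by → excluded.
Among candidates, earliest start is t=40 → stage68.

stage68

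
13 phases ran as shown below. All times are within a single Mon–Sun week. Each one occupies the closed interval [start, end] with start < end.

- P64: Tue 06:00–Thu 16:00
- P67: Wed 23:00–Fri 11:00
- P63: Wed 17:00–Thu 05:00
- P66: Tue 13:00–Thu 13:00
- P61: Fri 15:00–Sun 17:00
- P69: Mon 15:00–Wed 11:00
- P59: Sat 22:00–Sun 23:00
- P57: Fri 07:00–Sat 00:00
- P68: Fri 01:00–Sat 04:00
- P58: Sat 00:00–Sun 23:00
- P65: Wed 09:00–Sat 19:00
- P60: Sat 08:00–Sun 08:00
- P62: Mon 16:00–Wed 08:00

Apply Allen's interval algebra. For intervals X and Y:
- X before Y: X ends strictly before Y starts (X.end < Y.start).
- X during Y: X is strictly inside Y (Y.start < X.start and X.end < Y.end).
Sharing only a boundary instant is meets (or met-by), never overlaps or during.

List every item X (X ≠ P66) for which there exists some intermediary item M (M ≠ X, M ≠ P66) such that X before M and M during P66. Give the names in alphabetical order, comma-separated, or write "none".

Target P66 = [Tue 13:00, Thu 13:00].
Intermediaries M with M during P66: P63.
Via P63 — items with X before P63: P62, P69.
Union: P62, P69.

P62, P69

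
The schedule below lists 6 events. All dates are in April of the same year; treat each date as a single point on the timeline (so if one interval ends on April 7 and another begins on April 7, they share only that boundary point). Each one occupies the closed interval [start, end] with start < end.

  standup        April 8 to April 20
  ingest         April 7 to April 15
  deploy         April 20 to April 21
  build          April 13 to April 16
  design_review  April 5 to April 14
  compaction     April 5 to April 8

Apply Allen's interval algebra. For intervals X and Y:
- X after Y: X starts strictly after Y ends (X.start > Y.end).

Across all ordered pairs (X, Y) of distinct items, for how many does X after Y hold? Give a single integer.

Checking all 30 ordered pairs for relation 'after'; matching pairs in alphabetical order:
(build, compaction): build after compaction ✓
(deploy, build): deploy after build ✓
(deploy, compaction): deploy after compaction ✓
(deploy, design_review): deploy after design_review ✓
(deploy, ingest): deploy after ingest ✓
Count: 5.

5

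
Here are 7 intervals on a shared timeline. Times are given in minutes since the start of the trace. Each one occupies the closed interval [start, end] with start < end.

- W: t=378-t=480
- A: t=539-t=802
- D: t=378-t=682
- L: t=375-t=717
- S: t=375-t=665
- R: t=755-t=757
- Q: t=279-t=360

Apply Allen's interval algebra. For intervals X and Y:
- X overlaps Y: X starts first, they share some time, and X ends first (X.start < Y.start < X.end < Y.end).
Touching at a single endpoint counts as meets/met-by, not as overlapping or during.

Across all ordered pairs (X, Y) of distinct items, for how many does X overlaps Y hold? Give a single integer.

4

Checking all 42 ordered pairs for relation 'overlaps'; matching pairs in alphabetical order:
(D, A): D overlaps A ✓
(L, A): L overlaps A ✓
(S, A): S overlaps A ✓
(S, D): S overlaps D ✓
Count: 4.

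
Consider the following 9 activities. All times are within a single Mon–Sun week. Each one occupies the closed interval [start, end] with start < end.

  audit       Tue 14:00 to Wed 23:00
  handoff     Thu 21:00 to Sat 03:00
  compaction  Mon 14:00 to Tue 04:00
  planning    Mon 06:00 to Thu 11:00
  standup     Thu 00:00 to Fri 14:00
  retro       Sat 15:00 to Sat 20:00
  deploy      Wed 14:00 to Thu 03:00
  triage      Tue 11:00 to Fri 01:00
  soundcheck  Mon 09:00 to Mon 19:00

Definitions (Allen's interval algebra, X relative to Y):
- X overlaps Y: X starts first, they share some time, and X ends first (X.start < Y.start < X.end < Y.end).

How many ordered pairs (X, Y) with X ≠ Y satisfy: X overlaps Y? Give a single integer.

8

Checking all 72 ordered pairs for relation 'overlaps'; matching pairs in alphabetical order:
(audit, deploy): audit overlaps deploy ✓
(deploy, standup): deploy overlaps standup ✓
(planning, standup): planning overlaps standup ✓
(planning, triage): planning overlaps triage ✓
(soundcheck, compaction): soundcheck overlaps compaction ✓
(standup, handoff): standup overlaps handoff ✓
(triage, handoff): triage overlaps handoff ✓
(triage, standup): triage overlaps standup ✓
Count: 8.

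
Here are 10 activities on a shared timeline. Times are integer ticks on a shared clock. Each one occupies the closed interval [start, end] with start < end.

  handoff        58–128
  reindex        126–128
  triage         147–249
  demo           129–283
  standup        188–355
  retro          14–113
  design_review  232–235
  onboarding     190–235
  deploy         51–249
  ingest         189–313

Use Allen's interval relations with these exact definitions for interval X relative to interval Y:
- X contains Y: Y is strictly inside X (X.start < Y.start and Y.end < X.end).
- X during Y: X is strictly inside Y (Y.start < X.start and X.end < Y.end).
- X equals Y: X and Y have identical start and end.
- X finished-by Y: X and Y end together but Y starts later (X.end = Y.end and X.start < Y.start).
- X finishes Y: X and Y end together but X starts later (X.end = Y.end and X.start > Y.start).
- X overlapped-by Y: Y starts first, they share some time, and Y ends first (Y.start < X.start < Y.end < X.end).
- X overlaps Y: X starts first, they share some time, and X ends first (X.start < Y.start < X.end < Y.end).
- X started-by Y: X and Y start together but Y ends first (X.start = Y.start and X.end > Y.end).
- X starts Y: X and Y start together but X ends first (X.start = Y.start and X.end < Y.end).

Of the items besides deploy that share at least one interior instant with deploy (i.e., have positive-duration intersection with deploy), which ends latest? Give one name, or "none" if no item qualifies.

standup

Target deploy = [51, 249].
demo [129, 283] → overlapped-by → candidate.
design_review [232, 235] → during → candidate.
handoff [58, 128] → during → candidate.
ingest [189, 313] → overlapped-by → candidate.
onboarding [190, 235] → during → candidate.
reindex [126, 128] → during → candidate.
retro [14, 113] → overlaps → candidate.
standup [188, 355] → overlapped-by → candidate.
triage [147, 249] → finishes → candidate.
Among candidates, latest end is 355 → standup.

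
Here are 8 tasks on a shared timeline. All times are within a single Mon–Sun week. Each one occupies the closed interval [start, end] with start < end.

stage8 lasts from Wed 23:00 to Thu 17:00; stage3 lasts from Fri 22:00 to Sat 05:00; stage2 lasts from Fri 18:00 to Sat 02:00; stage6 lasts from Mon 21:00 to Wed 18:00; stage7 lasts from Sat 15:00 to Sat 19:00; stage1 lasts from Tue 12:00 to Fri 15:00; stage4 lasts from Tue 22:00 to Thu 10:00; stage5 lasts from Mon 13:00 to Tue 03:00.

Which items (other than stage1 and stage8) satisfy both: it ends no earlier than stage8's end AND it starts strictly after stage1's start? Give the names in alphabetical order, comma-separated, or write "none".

stage2, stage3, stage7

Conditions: its end is no earlier than stage8's end (X.end >= Thu 17:00) AND its start is strictly after stage1's start (X.start > Tue 12:00).
stage2: end Sat 02:00 >= Thu 17:00? ✓; start Fri 18:00 > Tue 12:00? ✓ → yes.
stage3: end Sat 05:00 >= Thu 17:00? ✓; start Fri 22:00 > Tue 12:00? ✓ → yes.
stage4: end Thu 10:00 >= Thu 17:00? ✗; start Tue 22:00 > Tue 12:00? ✓ → no.
stage5: end Tue 03:00 >= Thu 17:00? ✗; start Mon 13:00 > Tue 12:00? ✗ → no.
stage6: end Wed 18:00 >= Thu 17:00? ✗; start Mon 21:00 > Tue 12:00? ✗ → no.
stage7: end Sat 19:00 >= Thu 17:00? ✓; start Sat 15:00 > Tue 12:00? ✓ → yes.
Result: stage2, stage3, stage7.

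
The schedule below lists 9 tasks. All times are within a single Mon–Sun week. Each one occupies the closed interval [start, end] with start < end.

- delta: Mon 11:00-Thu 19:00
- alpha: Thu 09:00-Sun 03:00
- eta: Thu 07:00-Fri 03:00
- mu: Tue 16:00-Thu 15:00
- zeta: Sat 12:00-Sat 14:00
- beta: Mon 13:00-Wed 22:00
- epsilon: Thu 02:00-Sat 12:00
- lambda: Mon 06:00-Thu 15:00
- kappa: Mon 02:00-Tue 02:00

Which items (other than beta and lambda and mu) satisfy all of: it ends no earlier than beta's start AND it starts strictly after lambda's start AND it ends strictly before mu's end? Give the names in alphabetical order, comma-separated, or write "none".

Conditions: its end is no earlier than beta's start (X.end >= Mon 13:00) AND its start is strictly after lambda's start (X.start > Mon 06:00) AND its end is strictly before mu's end (X.end < Thu 15:00).
alpha: end Sun 03:00 >= Mon 13:00? ✓; start Thu 09:00 > Mon 06:00? ✓; end Sun 03:00 < Thu 15:00? ✗ → no.
delta: end Thu 19:00 >= Mon 13:00? ✓; start Mon 11:00 > Mon 06:00? ✓; end Thu 19:00 < Thu 15:00? ✗ → no.
epsilon: end Sat 12:00 >= Mon 13:00? ✓; start Thu 02:00 > Mon 06:00? ✓; end Sat 12:00 < Thu 15:00? ✗ → no.
eta: end Fri 03:00 >= Mon 13:00? ✓; start Thu 07:00 > Mon 06:00? ✓; end Fri 03:00 < Thu 15:00? ✗ → no.
kappa: end Tue 02:00 >= Mon 13:00? ✓; start Mon 02:00 > Mon 06:00? ✗; end Tue 02:00 < Thu 15:00? ✓ → no.
zeta: end Sat 14:00 >= Mon 13:00? ✓; start Sat 12:00 > Mon 06:00? ✓; end Sat 14:00 < Thu 15:00? ✗ → no.
Result: none.

none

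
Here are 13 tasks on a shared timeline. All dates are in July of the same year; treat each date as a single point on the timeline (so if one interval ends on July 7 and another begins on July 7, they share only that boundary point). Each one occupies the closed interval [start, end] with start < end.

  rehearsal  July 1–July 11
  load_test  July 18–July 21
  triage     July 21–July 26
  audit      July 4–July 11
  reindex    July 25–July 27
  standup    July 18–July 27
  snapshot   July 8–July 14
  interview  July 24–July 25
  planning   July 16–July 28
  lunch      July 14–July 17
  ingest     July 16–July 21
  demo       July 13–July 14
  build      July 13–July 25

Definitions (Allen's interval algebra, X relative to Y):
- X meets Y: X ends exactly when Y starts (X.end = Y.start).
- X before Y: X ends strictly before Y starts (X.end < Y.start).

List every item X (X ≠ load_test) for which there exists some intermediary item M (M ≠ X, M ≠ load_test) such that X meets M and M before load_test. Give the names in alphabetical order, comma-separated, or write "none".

demo, snapshot

Target load_test = [July 18, July 21].
Intermediaries M with M before load_test: audit, demo, lunch, rehearsal, snapshot.
Via audit — items with X meets audit: none.
Via demo — items with X meets demo: none.
Via lunch — items with X meets lunch: demo, snapshot.
Via rehearsal — items with X meets rehearsal: none.
Via snapshot — items with X meets snapshot: none.
Union: demo, snapshot.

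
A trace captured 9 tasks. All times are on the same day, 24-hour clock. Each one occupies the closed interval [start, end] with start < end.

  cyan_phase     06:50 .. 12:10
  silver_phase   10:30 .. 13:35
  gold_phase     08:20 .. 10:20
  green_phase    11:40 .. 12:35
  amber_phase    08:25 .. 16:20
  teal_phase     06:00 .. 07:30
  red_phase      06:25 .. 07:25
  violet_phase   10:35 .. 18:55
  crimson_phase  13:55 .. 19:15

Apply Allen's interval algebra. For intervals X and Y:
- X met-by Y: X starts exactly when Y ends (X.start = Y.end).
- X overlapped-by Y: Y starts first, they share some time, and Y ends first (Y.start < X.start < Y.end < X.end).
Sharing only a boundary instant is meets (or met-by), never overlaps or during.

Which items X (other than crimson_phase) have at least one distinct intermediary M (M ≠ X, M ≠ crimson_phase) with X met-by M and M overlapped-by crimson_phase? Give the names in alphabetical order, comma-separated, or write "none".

Target crimson_phase = [13:55, 19:15].
Intermediaries M with M overlapped-by crimson_phase: none.
Union: none.

none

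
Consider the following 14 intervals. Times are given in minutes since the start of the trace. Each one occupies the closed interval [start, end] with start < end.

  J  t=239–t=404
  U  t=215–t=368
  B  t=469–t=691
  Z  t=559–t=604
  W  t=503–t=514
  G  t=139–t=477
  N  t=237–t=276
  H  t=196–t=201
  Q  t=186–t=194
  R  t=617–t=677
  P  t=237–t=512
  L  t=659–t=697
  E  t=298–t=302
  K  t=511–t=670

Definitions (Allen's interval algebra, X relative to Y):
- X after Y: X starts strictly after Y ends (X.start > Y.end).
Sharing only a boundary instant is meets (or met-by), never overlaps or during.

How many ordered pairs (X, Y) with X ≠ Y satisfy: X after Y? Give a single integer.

61

Checking all 182 ordered pairs for relation 'after'; matching pairs in alphabetical order:
(B, E): B after E ✓
(B, H): B after H ✓
(B, J): B after J ✓
(B, N): B after N ✓
(B, Q): B after Q ✓
(B, U): B after U ✓
(E, H): E after H ✓
(E, N): E after N ✓
(E, Q): E after Q ✓
(H, Q): H after Q ✓
(J, H): J after H ✓
(J, Q): J after Q ✓
(K, E): K after E ✓
(K, G): K after G ✓
(K, H): K after H ✓
(K, J): K after J ✓
(K, N): K after N ✓
(K, Q): K after Q ✓
(K, U): K after U ✓
(L, E): L after E ✓
(L, G): L after G ✓
(L, H): L after H ✓
(L, J): L after J ✓
(L, N): L after N ✓
... plus 37 further pairs not listed.
Count: 61.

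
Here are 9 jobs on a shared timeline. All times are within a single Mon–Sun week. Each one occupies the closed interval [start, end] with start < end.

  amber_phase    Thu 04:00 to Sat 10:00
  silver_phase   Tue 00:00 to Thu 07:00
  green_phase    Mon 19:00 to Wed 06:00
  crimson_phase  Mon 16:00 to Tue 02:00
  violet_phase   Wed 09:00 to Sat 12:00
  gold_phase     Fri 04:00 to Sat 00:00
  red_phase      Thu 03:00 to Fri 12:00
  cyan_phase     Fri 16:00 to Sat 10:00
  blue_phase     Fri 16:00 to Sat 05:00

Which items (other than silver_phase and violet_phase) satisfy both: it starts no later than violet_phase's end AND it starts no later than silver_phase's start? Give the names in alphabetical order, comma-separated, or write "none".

Conditions: its start is no later than violet_phase's end (X.start <= Sat 12:00) AND its start is no later than silver_phase's start (X.start <= Tue 00:00).
amber_phase: start Thu 04:00 <= Sat 12:00? ✓; start Thu 04:00 <= Tue 00:00? ✗ → no.
blue_phase: start Fri 16:00 <= Sat 12:00? ✓; start Fri 16:00 <= Tue 00:00? ✗ → no.
crimson_phase: start Mon 16:00 <= Sat 12:00? ✓; start Mon 16:00 <= Tue 00:00? ✓ → yes.
cyan_phase: start Fri 16:00 <= Sat 12:00? ✓; start Fri 16:00 <= Tue 00:00? ✗ → no.
gold_phase: start Fri 04:00 <= Sat 12:00? ✓; start Fri 04:00 <= Tue 00:00? ✗ → no.
green_phase: start Mon 19:00 <= Sat 12:00? ✓; start Mon 19:00 <= Tue 00:00? ✓ → yes.
red_phase: start Thu 03:00 <= Sat 12:00? ✓; start Thu 03:00 <= Tue 00:00? ✗ → no.
Result: crimson_phase, green_phase.

crimson_phase, green_phase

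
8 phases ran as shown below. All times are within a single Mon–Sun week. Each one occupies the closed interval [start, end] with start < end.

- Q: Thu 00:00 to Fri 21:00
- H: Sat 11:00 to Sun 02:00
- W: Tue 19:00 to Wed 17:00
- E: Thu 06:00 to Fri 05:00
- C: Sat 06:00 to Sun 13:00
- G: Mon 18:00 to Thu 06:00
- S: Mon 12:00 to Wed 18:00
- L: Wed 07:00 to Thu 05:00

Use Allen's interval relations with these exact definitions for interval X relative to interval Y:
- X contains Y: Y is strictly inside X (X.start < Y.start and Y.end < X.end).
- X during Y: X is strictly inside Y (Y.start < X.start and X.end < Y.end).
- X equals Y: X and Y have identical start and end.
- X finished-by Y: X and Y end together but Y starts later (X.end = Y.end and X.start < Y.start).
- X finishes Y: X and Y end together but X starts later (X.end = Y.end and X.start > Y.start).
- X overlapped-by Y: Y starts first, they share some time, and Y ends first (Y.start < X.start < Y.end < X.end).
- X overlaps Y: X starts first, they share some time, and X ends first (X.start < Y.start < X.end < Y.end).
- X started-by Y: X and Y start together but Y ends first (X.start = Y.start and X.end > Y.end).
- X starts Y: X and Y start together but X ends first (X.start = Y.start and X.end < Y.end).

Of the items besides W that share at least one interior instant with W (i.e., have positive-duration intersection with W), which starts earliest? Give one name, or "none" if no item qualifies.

S

Target W = [Tue 19:00, Wed 17:00].
C [Sat 06:00, Sun 13:00] → after → excluded.
E [Thu 06:00, Fri 05:00] → after → excluded.
G [Mon 18:00, Thu 06:00] → contains → candidate.
H [Sat 11:00, Sun 02:00] → after → excluded.
L [Wed 07:00, Thu 05:00] → overlapped-by → candidate.
Q [Thu 00:00, Fri 21:00] → after → excluded.
S [Mon 12:00, Wed 18:00] → contains → candidate.
Among candidates, earliest start is Mon 12:00 → S.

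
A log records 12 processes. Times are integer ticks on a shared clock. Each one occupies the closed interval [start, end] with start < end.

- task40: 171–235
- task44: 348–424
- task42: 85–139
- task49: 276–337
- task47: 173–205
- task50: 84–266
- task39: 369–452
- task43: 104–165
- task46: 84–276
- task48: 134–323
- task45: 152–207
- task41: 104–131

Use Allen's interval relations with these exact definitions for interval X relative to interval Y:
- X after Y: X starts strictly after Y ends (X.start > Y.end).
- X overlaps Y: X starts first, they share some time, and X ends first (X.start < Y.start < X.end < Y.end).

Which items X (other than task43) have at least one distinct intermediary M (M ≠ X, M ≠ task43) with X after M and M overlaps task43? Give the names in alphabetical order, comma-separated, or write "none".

task39, task40, task44, task45, task47, task49

Target task43 = [104, 165].
Intermediaries M with M overlaps task43: task42.
Via task42 — items with X after task42: task39, task40, task44, task45, task47, task49.
Union: task39, task40, task44, task45, task47, task49.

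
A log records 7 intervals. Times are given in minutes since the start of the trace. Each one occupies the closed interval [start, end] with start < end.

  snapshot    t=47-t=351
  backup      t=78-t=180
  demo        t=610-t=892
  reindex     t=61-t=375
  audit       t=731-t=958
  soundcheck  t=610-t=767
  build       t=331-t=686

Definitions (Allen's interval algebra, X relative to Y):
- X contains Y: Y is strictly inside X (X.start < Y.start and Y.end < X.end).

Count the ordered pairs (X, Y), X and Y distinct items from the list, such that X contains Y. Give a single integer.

Checking all 42 ordered pairs for relation 'contains'; matching pairs in alphabetical order:
(reindex, backup): reindex contains backup ✓
(snapshot, backup): snapshot contains backup ✓
Count: 2.

2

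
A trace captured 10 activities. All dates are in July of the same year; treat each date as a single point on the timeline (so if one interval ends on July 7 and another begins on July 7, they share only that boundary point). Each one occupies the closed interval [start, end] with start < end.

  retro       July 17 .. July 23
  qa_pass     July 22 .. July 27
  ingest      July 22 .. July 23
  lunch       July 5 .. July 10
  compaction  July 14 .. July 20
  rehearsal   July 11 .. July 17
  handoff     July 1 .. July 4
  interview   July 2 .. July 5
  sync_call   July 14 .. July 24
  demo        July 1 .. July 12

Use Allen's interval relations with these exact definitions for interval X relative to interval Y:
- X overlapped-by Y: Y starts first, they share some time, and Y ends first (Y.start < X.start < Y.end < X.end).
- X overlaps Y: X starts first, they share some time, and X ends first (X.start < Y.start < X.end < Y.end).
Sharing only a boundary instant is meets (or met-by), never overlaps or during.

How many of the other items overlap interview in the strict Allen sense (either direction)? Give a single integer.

Target interview = [July 2, July 5].
compaction [July 14, July 20] → after → no.
demo [July 1, July 12] → contains → no.
handoff [July 1, July 4] → overlaps → counts.
ingest [July 22, July 23] → after → no.
lunch [July 5, July 10] → met-by → no.
qa_pass [July 22, July 27] → after → no.
rehearsal [July 11, July 17] → after → no.
retro [July 17, July 23] → after → no.
sync_call [July 14, July 24] → after → no.
Total: 1.

1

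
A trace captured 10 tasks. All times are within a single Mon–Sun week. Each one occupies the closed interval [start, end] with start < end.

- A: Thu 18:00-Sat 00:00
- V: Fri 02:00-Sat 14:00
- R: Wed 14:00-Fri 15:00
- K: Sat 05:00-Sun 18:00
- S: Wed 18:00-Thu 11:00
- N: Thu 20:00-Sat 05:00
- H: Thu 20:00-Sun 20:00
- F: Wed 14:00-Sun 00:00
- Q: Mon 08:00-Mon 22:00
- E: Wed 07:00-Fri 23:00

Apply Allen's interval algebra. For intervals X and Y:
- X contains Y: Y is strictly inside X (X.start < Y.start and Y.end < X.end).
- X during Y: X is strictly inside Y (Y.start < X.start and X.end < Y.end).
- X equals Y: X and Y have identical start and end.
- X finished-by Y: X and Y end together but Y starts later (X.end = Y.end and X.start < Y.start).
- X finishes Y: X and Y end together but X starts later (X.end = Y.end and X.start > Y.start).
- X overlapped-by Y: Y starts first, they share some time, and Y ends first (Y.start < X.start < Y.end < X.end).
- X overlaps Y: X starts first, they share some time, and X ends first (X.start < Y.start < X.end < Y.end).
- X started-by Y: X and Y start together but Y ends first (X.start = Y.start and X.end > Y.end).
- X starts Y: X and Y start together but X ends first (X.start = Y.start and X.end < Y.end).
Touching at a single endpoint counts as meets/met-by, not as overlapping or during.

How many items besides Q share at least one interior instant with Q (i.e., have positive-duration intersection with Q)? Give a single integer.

Target Q = [Mon 08:00, Mon 22:00].
A [Thu 18:00, Sat 00:00] → after → no.
E [Wed 07:00, Fri 23:00] → after → no.
F [Wed 14:00, Sun 00:00] → after → no.
H [Thu 20:00, Sun 20:00] → after → no.
K [Sat 05:00, Sun 18:00] → after → no.
N [Thu 20:00, Sat 05:00] → after → no.
R [Wed 14:00, Fri 15:00] → after → no.
S [Wed 18:00, Thu 11:00] → after → no.
V [Fri 02:00, Sat 14:00] → after → no.
Total: 0.

0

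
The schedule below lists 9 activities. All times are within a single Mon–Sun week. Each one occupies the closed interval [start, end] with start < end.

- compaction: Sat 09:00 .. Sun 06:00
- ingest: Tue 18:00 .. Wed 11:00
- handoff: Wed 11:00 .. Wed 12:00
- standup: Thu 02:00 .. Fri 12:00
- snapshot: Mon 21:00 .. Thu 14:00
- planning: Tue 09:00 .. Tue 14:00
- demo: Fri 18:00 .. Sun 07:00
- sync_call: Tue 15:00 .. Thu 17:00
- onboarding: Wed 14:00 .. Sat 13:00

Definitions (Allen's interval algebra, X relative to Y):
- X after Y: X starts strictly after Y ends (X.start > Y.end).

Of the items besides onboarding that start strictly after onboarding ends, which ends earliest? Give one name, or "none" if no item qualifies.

none

Target onboarding = [Wed 14:00, Sat 13:00].
compaction [Sat 09:00, Sun 06:00] → overlapped-by → excluded.
demo [Fri 18:00, Sun 07:00] → overlapped-by → excluded.
handoff [Wed 11:00, Wed 12:00] → before → excluded.
ingest [Tue 18:00, Wed 11:00] → before → excluded.
planning [Tue 09:00, Tue 14:00] → before → excluded.
snapshot [Mon 21:00, Thu 14:00] → overlaps → excluded.
standup [Thu 02:00, Fri 12:00] → during → excluded.
sync_call [Tue 15:00, Thu 17:00] → overlaps → excluded.
No candidates → none.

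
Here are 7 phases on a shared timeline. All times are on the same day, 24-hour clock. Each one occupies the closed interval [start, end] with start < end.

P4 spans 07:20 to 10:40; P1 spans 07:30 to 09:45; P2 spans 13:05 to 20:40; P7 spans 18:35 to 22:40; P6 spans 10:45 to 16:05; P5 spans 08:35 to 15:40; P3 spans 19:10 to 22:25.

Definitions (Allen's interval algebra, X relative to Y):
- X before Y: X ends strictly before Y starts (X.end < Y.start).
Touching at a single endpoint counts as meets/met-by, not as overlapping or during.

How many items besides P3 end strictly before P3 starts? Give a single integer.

Target P3 = [19:10, 22:25].
P1 [07:30, 09:45] → before → counts.
P2 [13:05, 20:40] → overlaps → no.
P4 [07:20, 10:40] → before → counts.
P5 [08:35, 15:40] → before → counts.
P6 [10:45, 16:05] → before → counts.
P7 [18:35, 22:40] → contains → no.
Total: 4.

4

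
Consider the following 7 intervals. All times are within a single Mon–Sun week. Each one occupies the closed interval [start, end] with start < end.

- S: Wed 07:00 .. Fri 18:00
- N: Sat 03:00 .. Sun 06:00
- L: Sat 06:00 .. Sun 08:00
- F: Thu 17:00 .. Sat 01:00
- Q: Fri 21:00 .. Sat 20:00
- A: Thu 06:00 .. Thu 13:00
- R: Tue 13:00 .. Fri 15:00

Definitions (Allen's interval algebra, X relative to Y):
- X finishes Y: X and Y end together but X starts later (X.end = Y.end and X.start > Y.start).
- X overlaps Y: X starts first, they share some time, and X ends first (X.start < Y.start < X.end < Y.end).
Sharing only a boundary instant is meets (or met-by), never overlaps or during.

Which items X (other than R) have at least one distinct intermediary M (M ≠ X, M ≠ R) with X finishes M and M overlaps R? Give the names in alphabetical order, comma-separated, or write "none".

Target R = [Tue 13:00, Fri 15:00].
Intermediaries M with M overlaps R: none.
Union: none.

none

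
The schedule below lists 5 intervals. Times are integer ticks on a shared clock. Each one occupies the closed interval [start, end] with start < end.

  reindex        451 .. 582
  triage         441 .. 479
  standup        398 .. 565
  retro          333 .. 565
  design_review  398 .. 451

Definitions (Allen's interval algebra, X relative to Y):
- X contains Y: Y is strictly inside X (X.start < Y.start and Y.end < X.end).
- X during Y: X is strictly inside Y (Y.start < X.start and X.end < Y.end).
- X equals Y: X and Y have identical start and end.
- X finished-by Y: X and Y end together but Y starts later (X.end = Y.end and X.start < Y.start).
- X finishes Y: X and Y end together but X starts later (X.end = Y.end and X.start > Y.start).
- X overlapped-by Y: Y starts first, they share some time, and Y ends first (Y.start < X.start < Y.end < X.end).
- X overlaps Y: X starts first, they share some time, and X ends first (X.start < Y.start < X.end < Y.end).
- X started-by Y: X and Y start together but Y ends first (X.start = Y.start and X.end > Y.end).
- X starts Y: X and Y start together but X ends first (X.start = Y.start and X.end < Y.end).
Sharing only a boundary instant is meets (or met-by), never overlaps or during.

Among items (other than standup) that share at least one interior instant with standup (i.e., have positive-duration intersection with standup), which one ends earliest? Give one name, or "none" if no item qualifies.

design_review

Target standup = [398, 565].
design_review [398, 451] → starts → candidate.
reindex [451, 582] → overlapped-by → candidate.
retro [333, 565] → finished-by → candidate.
triage [441, 479] → during → candidate.
Among candidates, earliest end is 451 → design_review.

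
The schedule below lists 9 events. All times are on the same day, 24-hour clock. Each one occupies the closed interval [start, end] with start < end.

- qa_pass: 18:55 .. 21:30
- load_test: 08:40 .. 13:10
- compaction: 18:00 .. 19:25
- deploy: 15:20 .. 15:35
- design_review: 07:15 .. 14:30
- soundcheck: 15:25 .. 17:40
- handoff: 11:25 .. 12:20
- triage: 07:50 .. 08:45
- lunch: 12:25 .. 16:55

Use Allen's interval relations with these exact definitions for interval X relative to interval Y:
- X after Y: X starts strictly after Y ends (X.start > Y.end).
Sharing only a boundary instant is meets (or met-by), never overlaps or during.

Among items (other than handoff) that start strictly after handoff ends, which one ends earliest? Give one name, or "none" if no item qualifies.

deploy

Target handoff = [11:25, 12:20].
compaction [18:00, 19:25] → after → candidate.
deploy [15:20, 15:35] → after → candidate.
design_review [07:15, 14:30] → contains → excluded.
load_test [08:40, 13:10] → contains → excluded.
lunch [12:25, 16:55] → after → candidate.
qa_pass [18:55, 21:30] → after → candidate.
soundcheck [15:25, 17:40] → after → candidate.
triage [07:50, 08:45] → before → excluded.
Among candidates, earliest end is 15:35 → deploy.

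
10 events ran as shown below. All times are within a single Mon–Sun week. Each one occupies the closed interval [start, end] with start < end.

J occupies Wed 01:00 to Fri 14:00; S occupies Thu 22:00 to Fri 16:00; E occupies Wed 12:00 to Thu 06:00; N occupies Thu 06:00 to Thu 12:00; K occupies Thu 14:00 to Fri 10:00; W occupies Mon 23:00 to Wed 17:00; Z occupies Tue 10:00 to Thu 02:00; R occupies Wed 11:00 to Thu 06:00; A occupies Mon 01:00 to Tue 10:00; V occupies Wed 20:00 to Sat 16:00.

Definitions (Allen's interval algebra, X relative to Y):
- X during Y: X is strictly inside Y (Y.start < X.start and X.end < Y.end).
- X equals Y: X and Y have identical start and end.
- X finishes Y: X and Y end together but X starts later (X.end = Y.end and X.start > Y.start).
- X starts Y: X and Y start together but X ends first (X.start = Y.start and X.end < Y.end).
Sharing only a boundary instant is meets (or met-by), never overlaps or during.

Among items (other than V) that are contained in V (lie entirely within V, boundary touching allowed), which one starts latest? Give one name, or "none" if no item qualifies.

S

Target V = [Wed 20:00, Sat 16:00].
A [Mon 01:00, Tue 10:00] → before → excluded.
E [Wed 12:00, Thu 06:00] → overlaps → excluded.
J [Wed 01:00, Fri 14:00] → overlaps → excluded.
K [Thu 14:00, Fri 10:00] → during → candidate.
N [Thu 06:00, Thu 12:00] → during → candidate.
R [Wed 11:00, Thu 06:00] → overlaps → excluded.
S [Thu 22:00, Fri 16:00] → during → candidate.
W [Mon 23:00, Wed 17:00] → before → excluded.
Z [Tue 10:00, Thu 02:00] → overlaps → excluded.
Among candidates, latest start is Thu 22:00 → S.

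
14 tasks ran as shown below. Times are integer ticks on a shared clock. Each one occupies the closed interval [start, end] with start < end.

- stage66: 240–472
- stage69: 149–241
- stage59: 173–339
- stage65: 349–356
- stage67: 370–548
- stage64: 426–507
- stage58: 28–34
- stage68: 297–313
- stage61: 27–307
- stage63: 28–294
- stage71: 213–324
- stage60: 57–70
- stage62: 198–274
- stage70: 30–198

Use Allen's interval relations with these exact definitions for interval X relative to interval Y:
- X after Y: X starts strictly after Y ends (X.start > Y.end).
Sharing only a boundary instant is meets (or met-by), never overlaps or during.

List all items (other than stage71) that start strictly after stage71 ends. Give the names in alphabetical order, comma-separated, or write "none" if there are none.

stage64, stage65, stage67

Target stage71 = [213, 324].
stage58 [28, 34] → before → no.
stage59 [173, 339] → contains → no.
stage60 [57, 70] → before → no.
stage61 [27, 307] → overlaps → no.
stage62 [198, 274] → overlaps → no.
stage63 [28, 294] → overlaps → no.
stage64 [426, 507] → after → yes.
stage65 [349, 356] → after → yes.
stage66 [240, 472] → overlapped-by → no.
stage67 [370, 548] → after → yes.
stage68 [297, 313] → during → no.
stage69 [149, 241] → overlaps → no.
stage70 [30, 198] → before → no.
Result: stage64, stage65, stage67.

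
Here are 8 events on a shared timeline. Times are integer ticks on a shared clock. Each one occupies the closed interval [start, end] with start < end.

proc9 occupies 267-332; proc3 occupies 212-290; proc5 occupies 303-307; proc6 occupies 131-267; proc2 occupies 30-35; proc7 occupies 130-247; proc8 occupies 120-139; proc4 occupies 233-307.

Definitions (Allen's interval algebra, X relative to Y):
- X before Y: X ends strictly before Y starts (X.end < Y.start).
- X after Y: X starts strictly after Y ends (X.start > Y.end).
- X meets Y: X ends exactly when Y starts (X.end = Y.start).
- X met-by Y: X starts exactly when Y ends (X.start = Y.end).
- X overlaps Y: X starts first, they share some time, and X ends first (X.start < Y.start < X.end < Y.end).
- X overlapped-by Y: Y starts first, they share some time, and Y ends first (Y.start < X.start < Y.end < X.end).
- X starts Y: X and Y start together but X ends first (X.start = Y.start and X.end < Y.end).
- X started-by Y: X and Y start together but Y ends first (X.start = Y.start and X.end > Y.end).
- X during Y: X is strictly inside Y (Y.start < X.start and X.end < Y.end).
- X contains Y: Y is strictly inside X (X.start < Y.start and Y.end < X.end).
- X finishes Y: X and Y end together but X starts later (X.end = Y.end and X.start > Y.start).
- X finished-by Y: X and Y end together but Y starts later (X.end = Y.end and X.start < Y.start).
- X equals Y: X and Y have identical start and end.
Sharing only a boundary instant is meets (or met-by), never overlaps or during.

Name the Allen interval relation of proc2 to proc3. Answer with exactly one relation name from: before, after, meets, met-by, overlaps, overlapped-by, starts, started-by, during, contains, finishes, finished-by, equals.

before

proc2 = [30, 35]; proc3 = [212, 290].
Compare endpoints: proc2.start < proc3.start, proc2.start < proc3.end, proc2.end < proc3.start, proc2.end < proc3.end.
That pattern is 'before'.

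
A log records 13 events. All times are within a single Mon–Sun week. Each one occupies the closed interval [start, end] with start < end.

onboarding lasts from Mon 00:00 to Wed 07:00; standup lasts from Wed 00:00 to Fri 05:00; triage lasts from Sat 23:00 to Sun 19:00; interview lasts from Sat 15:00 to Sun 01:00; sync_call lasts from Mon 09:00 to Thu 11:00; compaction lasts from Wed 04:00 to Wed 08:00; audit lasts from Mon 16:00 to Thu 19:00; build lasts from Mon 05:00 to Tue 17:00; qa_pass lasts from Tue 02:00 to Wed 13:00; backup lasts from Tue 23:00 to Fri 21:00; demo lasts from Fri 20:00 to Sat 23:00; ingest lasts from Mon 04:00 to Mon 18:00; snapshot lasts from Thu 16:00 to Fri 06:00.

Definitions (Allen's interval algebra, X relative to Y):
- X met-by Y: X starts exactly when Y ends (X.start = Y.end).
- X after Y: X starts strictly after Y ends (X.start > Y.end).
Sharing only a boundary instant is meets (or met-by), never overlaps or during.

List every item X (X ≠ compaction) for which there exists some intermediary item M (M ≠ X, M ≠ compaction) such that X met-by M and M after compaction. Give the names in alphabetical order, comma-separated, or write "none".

triage

Target compaction = [Wed 04:00, Wed 08:00].
Intermediaries M with M after compaction: demo, interview, snapshot, triage.
Via demo — items with X met-by demo: triage.
Via interview — items with X met-by interview: none.
Via snapshot — items with X met-by snapshot: none.
Via triage — items with X met-by triage: none.
Union: triage.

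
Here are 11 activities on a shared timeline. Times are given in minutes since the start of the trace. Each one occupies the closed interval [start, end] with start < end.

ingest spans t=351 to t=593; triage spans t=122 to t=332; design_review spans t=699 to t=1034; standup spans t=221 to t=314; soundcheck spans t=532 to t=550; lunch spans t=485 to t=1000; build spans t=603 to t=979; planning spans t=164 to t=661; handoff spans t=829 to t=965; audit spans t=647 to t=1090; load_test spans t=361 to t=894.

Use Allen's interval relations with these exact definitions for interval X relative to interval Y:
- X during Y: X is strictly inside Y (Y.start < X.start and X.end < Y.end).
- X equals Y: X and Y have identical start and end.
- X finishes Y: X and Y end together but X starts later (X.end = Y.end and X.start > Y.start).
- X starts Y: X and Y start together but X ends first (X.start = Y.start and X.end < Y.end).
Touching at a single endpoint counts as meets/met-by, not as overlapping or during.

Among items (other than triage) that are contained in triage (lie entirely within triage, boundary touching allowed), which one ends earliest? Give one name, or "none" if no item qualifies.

standup

Target triage = [t=122, t=332].
audit [t=647, t=1090] → after → excluded.
build [t=603, t=979] → after → excluded.
design_review [t=699, t=1034] → after → excluded.
handoff [t=829, t=965] → after → excluded.
ingest [t=351, t=593] → after → excluded.
load_test [t=361, t=894] → after → excluded.
lunch [t=485, t=1000] → after → excluded.
planning [t=164, t=661] → overlapped-by → excluded.
soundcheck [t=532, t=550] → after → excluded.
standup [t=221, t=314] → during → candidate.
Among candidates, earliest end is t=314 → standup.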